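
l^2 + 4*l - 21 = (l - 3)*(l + 7)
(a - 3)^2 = a^2 - 6*a + 9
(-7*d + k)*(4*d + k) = -28*d^2 - 3*d*k + k^2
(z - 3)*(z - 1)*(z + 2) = z^3 - 2*z^2 - 5*z + 6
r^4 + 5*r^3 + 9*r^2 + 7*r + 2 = (r + 1)^3*(r + 2)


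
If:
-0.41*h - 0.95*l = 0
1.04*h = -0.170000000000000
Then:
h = -0.16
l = 0.07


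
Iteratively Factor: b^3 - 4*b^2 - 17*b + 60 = (b + 4)*(b^2 - 8*b + 15) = (b - 3)*(b + 4)*(b - 5)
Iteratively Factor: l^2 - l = (l)*(l - 1)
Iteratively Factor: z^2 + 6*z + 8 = (z + 2)*(z + 4)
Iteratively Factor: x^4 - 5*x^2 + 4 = (x + 2)*(x^3 - 2*x^2 - x + 2) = (x - 2)*(x + 2)*(x^2 - 1) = (x - 2)*(x - 1)*(x + 2)*(x + 1)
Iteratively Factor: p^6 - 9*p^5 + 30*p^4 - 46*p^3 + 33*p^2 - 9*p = (p - 3)*(p^5 - 6*p^4 + 12*p^3 - 10*p^2 + 3*p) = (p - 3)^2*(p^4 - 3*p^3 + 3*p^2 - p) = (p - 3)^2*(p - 1)*(p^3 - 2*p^2 + p) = (p - 3)^2*(p - 1)^2*(p^2 - p) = (p - 3)^2*(p - 1)^3*(p)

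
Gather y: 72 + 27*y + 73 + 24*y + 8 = 51*y + 153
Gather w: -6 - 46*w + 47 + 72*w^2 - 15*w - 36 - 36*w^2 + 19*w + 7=36*w^2 - 42*w + 12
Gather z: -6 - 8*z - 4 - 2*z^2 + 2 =-2*z^2 - 8*z - 8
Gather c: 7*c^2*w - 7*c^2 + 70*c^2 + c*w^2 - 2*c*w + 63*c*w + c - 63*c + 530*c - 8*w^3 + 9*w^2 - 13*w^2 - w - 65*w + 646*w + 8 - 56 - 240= c^2*(7*w + 63) + c*(w^2 + 61*w + 468) - 8*w^3 - 4*w^2 + 580*w - 288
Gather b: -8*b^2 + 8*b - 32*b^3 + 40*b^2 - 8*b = -32*b^3 + 32*b^2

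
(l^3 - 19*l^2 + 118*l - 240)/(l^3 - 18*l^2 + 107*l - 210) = (l - 8)/(l - 7)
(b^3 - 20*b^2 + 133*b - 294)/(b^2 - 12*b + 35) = (b^2 - 13*b + 42)/(b - 5)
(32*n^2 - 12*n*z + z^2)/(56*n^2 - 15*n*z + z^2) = (-4*n + z)/(-7*n + z)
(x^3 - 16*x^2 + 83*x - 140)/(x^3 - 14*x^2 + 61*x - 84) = (x - 5)/(x - 3)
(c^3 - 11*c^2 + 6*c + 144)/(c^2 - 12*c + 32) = (c^2 - 3*c - 18)/(c - 4)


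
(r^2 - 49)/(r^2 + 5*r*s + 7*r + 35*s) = (r - 7)/(r + 5*s)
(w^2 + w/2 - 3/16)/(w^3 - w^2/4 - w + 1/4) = (w + 3/4)/(w^2 - 1)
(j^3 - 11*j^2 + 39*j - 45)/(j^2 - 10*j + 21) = (j^2 - 8*j + 15)/(j - 7)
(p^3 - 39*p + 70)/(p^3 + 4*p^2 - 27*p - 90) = (p^2 + 5*p - 14)/(p^2 + 9*p + 18)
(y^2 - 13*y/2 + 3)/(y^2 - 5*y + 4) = (y^2 - 13*y/2 + 3)/(y^2 - 5*y + 4)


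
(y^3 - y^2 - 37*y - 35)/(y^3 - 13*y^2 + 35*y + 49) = (y + 5)/(y - 7)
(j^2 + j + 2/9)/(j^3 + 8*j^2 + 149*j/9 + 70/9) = (3*j + 1)/(3*j^2 + 22*j + 35)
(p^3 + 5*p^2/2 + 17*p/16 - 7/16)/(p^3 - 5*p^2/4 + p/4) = (4*p^2 + 11*p + 7)/(4*p*(p - 1))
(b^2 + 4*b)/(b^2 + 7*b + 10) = b*(b + 4)/(b^2 + 7*b + 10)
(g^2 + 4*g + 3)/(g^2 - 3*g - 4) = (g + 3)/(g - 4)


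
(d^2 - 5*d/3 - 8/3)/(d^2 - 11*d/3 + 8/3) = (d + 1)/(d - 1)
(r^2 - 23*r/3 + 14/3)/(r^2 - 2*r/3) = (r - 7)/r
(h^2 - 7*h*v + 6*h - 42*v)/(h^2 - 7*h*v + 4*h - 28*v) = (h + 6)/(h + 4)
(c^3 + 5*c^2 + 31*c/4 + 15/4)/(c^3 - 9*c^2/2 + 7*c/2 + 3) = (4*c^3 + 20*c^2 + 31*c + 15)/(2*(2*c^3 - 9*c^2 + 7*c + 6))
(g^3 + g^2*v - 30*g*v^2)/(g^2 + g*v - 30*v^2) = g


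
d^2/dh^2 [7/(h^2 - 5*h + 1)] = 14*(-h^2 + 5*h + (2*h - 5)^2 - 1)/(h^2 - 5*h + 1)^3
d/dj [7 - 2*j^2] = -4*j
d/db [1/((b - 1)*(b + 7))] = 2*(-b - 3)/(b^4 + 12*b^3 + 22*b^2 - 84*b + 49)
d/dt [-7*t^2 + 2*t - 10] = 2 - 14*t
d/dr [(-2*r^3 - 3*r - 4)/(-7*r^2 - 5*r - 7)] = (14*r^4 + 20*r^3 + 21*r^2 - 56*r + 1)/(49*r^4 + 70*r^3 + 123*r^2 + 70*r + 49)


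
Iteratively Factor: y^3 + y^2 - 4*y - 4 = (y + 2)*(y^2 - y - 2) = (y + 1)*(y + 2)*(y - 2)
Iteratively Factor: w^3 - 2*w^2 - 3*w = (w - 3)*(w^2 + w) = (w - 3)*(w + 1)*(w)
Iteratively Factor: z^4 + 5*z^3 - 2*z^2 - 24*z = (z - 2)*(z^3 + 7*z^2 + 12*z) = (z - 2)*(z + 3)*(z^2 + 4*z) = (z - 2)*(z + 3)*(z + 4)*(z)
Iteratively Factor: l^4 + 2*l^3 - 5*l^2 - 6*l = (l + 1)*(l^3 + l^2 - 6*l) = l*(l + 1)*(l^2 + l - 6) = l*(l + 1)*(l + 3)*(l - 2)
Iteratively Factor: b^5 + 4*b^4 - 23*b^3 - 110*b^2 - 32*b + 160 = (b - 1)*(b^4 + 5*b^3 - 18*b^2 - 128*b - 160) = (b - 5)*(b - 1)*(b^3 + 10*b^2 + 32*b + 32) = (b - 5)*(b - 1)*(b + 4)*(b^2 + 6*b + 8) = (b - 5)*(b - 1)*(b + 2)*(b + 4)*(b + 4)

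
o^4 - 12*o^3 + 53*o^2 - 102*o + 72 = (o - 4)*(o - 3)^2*(o - 2)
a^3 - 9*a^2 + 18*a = a*(a - 6)*(a - 3)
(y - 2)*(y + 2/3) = y^2 - 4*y/3 - 4/3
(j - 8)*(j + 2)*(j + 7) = j^3 + j^2 - 58*j - 112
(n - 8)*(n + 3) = n^2 - 5*n - 24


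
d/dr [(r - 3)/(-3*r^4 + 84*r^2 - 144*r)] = (-r*(r^3 - 28*r + 48) + 4*(r - 3)*(r^3 - 14*r + 12))/(3*r^2*(r^3 - 28*r + 48)^2)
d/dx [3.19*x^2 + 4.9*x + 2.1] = 6.38*x + 4.9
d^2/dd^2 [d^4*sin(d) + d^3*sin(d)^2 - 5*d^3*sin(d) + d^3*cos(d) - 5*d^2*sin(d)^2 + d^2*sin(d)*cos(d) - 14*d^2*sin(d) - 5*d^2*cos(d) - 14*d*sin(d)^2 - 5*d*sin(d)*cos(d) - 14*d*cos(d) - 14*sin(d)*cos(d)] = -d^4*sin(d) + 5*d^3*sin(d) + 7*d^3*cos(d) + 2*d^3*cos(2*d) + 20*d^2*sin(d) + 4*d^2*sin(2*d) - 25*d^2*cos(d) - 10*d^2*cos(2*d) - 10*d*sin(d) - 10*d*sin(2*d) - 36*d*cos(d) - 27*d*cos(2*d) + 3*d + sin(2*d) - 10*cos(d) - 5*cos(2*d) - 5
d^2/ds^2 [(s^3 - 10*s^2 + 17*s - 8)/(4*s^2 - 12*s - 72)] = (7*s^3 - 201*s^2 + 981*s - 2187)/(s^6 - 9*s^5 - 27*s^4 + 297*s^3 + 486*s^2 - 2916*s - 5832)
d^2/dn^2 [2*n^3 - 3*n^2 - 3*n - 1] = 12*n - 6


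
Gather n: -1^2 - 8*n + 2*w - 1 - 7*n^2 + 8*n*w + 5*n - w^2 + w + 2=-7*n^2 + n*(8*w - 3) - w^2 + 3*w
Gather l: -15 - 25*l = -25*l - 15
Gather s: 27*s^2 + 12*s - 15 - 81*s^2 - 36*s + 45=-54*s^2 - 24*s + 30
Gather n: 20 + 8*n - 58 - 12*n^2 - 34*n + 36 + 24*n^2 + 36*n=12*n^2 + 10*n - 2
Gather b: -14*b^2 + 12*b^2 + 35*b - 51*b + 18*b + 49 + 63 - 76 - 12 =-2*b^2 + 2*b + 24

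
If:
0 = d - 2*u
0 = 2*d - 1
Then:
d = 1/2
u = 1/4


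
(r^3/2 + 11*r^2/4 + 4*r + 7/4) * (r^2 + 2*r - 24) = r^5/2 + 15*r^4/4 - 5*r^3/2 - 225*r^2/4 - 185*r/2 - 42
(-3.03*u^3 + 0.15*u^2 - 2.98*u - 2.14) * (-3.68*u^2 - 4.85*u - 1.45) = 11.1504*u^5 + 14.1435*u^4 + 14.6324*u^3 + 22.1107*u^2 + 14.7*u + 3.103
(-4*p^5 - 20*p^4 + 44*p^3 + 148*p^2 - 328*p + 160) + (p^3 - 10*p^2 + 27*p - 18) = -4*p^5 - 20*p^4 + 45*p^3 + 138*p^2 - 301*p + 142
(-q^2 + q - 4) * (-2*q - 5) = 2*q^3 + 3*q^2 + 3*q + 20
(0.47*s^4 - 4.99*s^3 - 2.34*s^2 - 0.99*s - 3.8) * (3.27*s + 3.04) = 1.5369*s^5 - 14.8885*s^4 - 22.8214*s^3 - 10.3509*s^2 - 15.4356*s - 11.552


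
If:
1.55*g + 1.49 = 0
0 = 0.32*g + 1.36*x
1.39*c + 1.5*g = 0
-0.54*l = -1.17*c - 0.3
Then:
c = 1.04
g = -0.96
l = 2.80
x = 0.23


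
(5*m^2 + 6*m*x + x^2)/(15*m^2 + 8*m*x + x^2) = (m + x)/(3*m + x)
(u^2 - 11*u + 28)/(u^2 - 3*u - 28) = (u - 4)/(u + 4)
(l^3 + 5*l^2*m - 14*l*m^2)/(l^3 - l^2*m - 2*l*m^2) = (l + 7*m)/(l + m)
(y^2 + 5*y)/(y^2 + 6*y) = (y + 5)/(y + 6)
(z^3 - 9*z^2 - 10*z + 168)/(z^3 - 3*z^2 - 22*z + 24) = (z - 7)/(z - 1)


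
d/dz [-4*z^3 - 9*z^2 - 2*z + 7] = -12*z^2 - 18*z - 2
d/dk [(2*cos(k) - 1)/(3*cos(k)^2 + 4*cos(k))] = 2*(-2*sin(k)^3/cos(k)^2 + sin(k) - 3*tan(k))/(3*cos(k) + 4)^2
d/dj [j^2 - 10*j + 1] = 2*j - 10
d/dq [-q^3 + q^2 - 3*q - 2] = -3*q^2 + 2*q - 3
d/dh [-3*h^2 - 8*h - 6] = -6*h - 8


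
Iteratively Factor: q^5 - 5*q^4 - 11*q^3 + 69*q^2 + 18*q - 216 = (q - 3)*(q^4 - 2*q^3 - 17*q^2 + 18*q + 72) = (q - 3)*(q + 3)*(q^3 - 5*q^2 - 2*q + 24) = (q - 3)*(q + 2)*(q + 3)*(q^2 - 7*q + 12) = (q - 3)^2*(q + 2)*(q + 3)*(q - 4)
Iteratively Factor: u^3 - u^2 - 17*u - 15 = (u - 5)*(u^2 + 4*u + 3) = (u - 5)*(u + 3)*(u + 1)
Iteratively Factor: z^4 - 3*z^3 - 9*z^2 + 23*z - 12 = (z - 1)*(z^3 - 2*z^2 - 11*z + 12) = (z - 4)*(z - 1)*(z^2 + 2*z - 3) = (z - 4)*(z - 1)*(z + 3)*(z - 1)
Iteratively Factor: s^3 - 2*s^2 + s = (s - 1)*(s^2 - s) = (s - 1)^2*(s)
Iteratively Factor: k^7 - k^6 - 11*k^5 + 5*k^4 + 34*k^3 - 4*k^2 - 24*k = (k + 2)*(k^6 - 3*k^5 - 5*k^4 + 15*k^3 + 4*k^2 - 12*k) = (k - 3)*(k + 2)*(k^5 - 5*k^3 + 4*k) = (k - 3)*(k - 2)*(k + 2)*(k^4 + 2*k^3 - k^2 - 2*k) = (k - 3)*(k - 2)*(k - 1)*(k + 2)*(k^3 + 3*k^2 + 2*k) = k*(k - 3)*(k - 2)*(k - 1)*(k + 2)*(k^2 + 3*k + 2) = k*(k - 3)*(k - 2)*(k - 1)*(k + 1)*(k + 2)*(k + 2)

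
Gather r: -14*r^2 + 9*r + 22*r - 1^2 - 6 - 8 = -14*r^2 + 31*r - 15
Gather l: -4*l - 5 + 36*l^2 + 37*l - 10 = 36*l^2 + 33*l - 15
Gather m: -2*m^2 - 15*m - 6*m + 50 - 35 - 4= -2*m^2 - 21*m + 11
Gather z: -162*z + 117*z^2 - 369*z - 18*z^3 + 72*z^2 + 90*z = -18*z^3 + 189*z^2 - 441*z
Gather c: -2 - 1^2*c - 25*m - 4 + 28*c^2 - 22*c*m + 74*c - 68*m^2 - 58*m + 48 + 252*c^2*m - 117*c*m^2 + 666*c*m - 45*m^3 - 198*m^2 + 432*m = c^2*(252*m + 28) + c*(-117*m^2 + 644*m + 73) - 45*m^3 - 266*m^2 + 349*m + 42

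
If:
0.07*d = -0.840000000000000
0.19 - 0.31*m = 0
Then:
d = -12.00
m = 0.61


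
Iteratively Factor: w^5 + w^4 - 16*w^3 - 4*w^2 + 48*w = (w)*(w^4 + w^3 - 16*w^2 - 4*w + 48) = w*(w - 3)*(w^3 + 4*w^2 - 4*w - 16) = w*(w - 3)*(w + 2)*(w^2 + 2*w - 8) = w*(w - 3)*(w - 2)*(w + 2)*(w + 4)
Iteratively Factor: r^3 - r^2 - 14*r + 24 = (r + 4)*(r^2 - 5*r + 6) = (r - 2)*(r + 4)*(r - 3)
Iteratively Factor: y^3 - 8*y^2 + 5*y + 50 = (y - 5)*(y^2 - 3*y - 10) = (y - 5)*(y + 2)*(y - 5)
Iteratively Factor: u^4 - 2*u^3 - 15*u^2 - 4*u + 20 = (u + 2)*(u^3 - 4*u^2 - 7*u + 10) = (u - 1)*(u + 2)*(u^2 - 3*u - 10) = (u - 1)*(u + 2)^2*(u - 5)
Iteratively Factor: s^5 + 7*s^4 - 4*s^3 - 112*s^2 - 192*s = (s)*(s^4 + 7*s^3 - 4*s^2 - 112*s - 192) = s*(s + 3)*(s^3 + 4*s^2 - 16*s - 64) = s*(s + 3)*(s + 4)*(s^2 - 16) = s*(s - 4)*(s + 3)*(s + 4)*(s + 4)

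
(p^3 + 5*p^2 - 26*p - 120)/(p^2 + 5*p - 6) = (p^2 - p - 20)/(p - 1)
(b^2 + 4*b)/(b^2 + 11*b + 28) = b/(b + 7)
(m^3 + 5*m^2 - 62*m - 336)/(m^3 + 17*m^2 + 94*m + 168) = (m - 8)/(m + 4)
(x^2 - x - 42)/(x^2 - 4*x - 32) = (-x^2 + x + 42)/(-x^2 + 4*x + 32)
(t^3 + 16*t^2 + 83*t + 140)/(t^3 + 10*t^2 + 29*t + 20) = (t + 7)/(t + 1)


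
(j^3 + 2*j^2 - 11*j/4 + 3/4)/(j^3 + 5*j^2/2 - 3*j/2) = (j - 1/2)/j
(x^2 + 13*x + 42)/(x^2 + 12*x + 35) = (x + 6)/(x + 5)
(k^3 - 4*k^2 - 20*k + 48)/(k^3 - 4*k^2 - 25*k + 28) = (k^2 - 8*k + 12)/(k^2 - 8*k + 7)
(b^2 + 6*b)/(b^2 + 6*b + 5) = b*(b + 6)/(b^2 + 6*b + 5)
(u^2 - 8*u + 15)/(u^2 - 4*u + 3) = (u - 5)/(u - 1)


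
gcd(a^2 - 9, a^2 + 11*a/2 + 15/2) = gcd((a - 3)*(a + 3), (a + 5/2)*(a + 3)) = a + 3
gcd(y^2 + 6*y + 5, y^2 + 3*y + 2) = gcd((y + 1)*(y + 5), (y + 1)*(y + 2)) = y + 1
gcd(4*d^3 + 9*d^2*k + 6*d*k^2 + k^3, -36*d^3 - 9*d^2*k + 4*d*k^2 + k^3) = 4*d + k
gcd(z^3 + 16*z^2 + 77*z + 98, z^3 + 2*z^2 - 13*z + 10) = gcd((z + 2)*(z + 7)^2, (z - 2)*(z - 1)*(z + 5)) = 1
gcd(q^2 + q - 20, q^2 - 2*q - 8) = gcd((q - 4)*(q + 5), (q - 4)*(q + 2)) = q - 4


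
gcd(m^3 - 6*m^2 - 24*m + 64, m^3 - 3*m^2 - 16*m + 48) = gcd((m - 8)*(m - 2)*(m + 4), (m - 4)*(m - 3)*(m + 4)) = m + 4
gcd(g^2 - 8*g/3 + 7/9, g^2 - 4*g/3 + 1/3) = g - 1/3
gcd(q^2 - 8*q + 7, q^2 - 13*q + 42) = q - 7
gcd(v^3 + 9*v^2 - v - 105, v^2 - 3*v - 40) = v + 5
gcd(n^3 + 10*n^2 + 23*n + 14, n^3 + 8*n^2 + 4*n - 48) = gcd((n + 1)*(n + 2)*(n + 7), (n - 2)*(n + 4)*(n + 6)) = 1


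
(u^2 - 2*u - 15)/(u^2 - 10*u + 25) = (u + 3)/(u - 5)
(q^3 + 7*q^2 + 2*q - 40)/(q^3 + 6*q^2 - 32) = (q + 5)/(q + 4)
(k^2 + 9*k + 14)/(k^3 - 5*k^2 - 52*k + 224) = (k + 2)/(k^2 - 12*k + 32)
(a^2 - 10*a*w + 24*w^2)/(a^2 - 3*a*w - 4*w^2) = (a - 6*w)/(a + w)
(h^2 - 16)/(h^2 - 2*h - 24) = (h - 4)/(h - 6)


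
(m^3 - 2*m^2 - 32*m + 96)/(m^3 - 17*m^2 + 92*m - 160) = (m^2 + 2*m - 24)/(m^2 - 13*m + 40)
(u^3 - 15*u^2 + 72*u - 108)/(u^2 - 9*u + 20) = (u^3 - 15*u^2 + 72*u - 108)/(u^2 - 9*u + 20)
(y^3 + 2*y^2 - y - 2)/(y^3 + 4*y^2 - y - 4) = (y + 2)/(y + 4)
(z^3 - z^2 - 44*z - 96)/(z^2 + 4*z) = z - 5 - 24/z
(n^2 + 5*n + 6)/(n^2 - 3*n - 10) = (n + 3)/(n - 5)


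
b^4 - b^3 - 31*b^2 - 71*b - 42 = (b - 7)*(b + 1)*(b + 2)*(b + 3)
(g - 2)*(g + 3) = g^2 + g - 6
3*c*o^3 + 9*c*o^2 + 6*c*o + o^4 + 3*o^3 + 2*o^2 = o*(3*c + o)*(o + 1)*(o + 2)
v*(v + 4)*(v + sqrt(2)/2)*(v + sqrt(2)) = v^4 + 3*sqrt(2)*v^3/2 + 4*v^3 + v^2 + 6*sqrt(2)*v^2 + 4*v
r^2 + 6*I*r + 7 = (r - I)*(r + 7*I)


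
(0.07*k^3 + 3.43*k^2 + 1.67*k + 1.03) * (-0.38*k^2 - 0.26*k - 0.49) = -0.0266*k^5 - 1.3216*k^4 - 1.5607*k^3 - 2.5063*k^2 - 1.0861*k - 0.5047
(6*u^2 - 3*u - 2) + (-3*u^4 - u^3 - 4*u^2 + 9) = -3*u^4 - u^3 + 2*u^2 - 3*u + 7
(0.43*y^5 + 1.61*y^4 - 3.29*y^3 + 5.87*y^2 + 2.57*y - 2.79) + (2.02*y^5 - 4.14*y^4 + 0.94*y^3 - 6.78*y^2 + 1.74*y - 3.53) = 2.45*y^5 - 2.53*y^4 - 2.35*y^3 - 0.91*y^2 + 4.31*y - 6.32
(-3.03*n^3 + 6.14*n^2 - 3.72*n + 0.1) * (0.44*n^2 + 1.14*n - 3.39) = -1.3332*n^5 - 0.752599999999999*n^4 + 15.6345*n^3 - 25.0114*n^2 + 12.7248*n - 0.339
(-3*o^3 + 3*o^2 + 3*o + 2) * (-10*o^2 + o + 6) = 30*o^5 - 33*o^4 - 45*o^3 + o^2 + 20*o + 12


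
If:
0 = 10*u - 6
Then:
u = 3/5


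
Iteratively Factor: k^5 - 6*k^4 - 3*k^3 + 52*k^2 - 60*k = (k + 3)*(k^4 - 9*k^3 + 24*k^2 - 20*k) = (k - 2)*(k + 3)*(k^3 - 7*k^2 + 10*k) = (k - 5)*(k - 2)*(k + 3)*(k^2 - 2*k) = k*(k - 5)*(k - 2)*(k + 3)*(k - 2)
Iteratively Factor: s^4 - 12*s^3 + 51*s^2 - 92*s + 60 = (s - 3)*(s^3 - 9*s^2 + 24*s - 20) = (s - 3)*(s - 2)*(s^2 - 7*s + 10) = (s - 3)*(s - 2)^2*(s - 5)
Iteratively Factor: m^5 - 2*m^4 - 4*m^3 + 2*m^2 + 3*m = (m)*(m^4 - 2*m^3 - 4*m^2 + 2*m + 3) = m*(m + 1)*(m^3 - 3*m^2 - m + 3) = m*(m + 1)^2*(m^2 - 4*m + 3) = m*(m - 1)*(m + 1)^2*(m - 3)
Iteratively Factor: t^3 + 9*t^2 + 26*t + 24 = (t + 2)*(t^2 + 7*t + 12) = (t + 2)*(t + 3)*(t + 4)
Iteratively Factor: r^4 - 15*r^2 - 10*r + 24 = (r + 3)*(r^3 - 3*r^2 - 6*r + 8) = (r - 4)*(r + 3)*(r^2 + r - 2) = (r - 4)*(r - 1)*(r + 3)*(r + 2)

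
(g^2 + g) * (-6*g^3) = -6*g^5 - 6*g^4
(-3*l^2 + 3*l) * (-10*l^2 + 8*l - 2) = 30*l^4 - 54*l^3 + 30*l^2 - 6*l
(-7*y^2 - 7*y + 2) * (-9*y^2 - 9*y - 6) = 63*y^4 + 126*y^3 + 87*y^2 + 24*y - 12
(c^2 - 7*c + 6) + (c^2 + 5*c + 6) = 2*c^2 - 2*c + 12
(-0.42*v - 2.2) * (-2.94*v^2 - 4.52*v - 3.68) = 1.2348*v^3 + 8.3664*v^2 + 11.4896*v + 8.096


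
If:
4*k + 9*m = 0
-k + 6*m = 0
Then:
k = 0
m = 0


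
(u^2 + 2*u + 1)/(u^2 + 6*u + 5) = (u + 1)/(u + 5)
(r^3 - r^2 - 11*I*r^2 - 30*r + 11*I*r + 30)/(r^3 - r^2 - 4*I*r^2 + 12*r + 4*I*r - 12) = (r - 5*I)/(r + 2*I)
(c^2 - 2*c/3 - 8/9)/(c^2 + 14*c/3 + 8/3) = (c - 4/3)/(c + 4)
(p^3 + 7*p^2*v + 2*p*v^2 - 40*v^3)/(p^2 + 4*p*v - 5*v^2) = (p^2 + 2*p*v - 8*v^2)/(p - v)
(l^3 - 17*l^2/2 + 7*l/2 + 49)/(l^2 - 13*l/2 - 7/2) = (2*l^2 - 3*l - 14)/(2*l + 1)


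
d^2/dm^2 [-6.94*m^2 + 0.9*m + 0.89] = -13.8800000000000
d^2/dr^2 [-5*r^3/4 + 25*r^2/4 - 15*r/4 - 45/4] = 25/2 - 15*r/2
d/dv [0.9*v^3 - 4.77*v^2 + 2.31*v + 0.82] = 2.7*v^2 - 9.54*v + 2.31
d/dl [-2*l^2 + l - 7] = 1 - 4*l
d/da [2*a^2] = 4*a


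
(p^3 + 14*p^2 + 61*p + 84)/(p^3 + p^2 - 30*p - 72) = (p + 7)/(p - 6)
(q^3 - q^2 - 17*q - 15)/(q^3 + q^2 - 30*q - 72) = (q^2 - 4*q - 5)/(q^2 - 2*q - 24)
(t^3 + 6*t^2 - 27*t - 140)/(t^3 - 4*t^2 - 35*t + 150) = (t^2 + 11*t + 28)/(t^2 + t - 30)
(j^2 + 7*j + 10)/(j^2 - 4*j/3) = 3*(j^2 + 7*j + 10)/(j*(3*j - 4))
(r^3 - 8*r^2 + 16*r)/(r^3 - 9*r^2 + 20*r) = (r - 4)/(r - 5)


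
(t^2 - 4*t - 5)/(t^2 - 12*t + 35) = (t + 1)/(t - 7)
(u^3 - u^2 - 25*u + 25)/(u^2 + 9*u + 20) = (u^2 - 6*u + 5)/(u + 4)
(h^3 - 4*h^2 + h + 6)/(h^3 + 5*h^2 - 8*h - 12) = (h - 3)/(h + 6)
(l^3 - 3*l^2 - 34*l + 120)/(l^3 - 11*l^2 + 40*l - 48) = (l^2 + l - 30)/(l^2 - 7*l + 12)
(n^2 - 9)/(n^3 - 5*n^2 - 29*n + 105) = (n + 3)/(n^2 - 2*n - 35)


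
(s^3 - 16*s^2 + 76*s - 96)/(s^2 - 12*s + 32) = (s^2 - 8*s + 12)/(s - 4)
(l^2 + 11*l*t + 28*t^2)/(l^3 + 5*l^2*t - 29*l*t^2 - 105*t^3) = (-l - 4*t)/(-l^2 + 2*l*t + 15*t^2)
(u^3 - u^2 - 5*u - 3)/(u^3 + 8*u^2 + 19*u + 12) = (u^2 - 2*u - 3)/(u^2 + 7*u + 12)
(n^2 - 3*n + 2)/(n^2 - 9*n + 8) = (n - 2)/(n - 8)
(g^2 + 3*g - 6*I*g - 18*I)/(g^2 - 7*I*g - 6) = (g + 3)/(g - I)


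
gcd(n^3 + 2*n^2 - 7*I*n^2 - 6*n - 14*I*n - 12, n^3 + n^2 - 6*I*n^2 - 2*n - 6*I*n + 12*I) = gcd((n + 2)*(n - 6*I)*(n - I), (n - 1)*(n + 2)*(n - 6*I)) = n^2 + n*(2 - 6*I) - 12*I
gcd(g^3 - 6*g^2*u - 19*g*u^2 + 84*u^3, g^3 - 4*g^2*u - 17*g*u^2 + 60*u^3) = -g^2 - g*u + 12*u^2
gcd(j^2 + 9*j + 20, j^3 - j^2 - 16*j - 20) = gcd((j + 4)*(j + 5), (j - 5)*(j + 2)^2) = 1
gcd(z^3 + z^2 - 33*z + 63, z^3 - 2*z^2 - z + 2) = 1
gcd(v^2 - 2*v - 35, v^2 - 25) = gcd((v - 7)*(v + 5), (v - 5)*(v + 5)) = v + 5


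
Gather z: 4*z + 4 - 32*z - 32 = -28*z - 28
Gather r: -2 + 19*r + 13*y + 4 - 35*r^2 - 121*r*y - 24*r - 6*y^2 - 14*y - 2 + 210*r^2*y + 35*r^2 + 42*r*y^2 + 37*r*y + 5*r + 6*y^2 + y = 210*r^2*y + r*(42*y^2 - 84*y)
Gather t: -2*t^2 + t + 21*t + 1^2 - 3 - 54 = -2*t^2 + 22*t - 56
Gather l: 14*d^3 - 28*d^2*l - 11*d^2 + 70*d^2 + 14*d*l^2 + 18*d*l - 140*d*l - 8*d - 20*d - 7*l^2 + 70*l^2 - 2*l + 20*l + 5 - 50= 14*d^3 + 59*d^2 - 28*d + l^2*(14*d + 63) + l*(-28*d^2 - 122*d + 18) - 45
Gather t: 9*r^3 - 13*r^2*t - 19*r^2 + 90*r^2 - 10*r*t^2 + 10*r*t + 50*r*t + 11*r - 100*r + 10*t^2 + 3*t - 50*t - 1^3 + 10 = 9*r^3 + 71*r^2 - 89*r + t^2*(10 - 10*r) + t*(-13*r^2 + 60*r - 47) + 9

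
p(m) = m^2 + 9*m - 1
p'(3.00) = 15.00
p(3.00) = 35.00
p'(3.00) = 15.00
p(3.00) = 35.00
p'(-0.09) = 8.82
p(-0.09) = -1.80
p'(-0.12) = 8.76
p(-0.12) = -2.07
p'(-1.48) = 6.04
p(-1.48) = -12.13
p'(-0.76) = 7.48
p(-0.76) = -7.26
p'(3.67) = 16.34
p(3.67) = 45.50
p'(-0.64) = 7.72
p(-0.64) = -6.35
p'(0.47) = 9.94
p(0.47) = 3.45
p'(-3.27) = 2.46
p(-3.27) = -19.74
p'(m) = 2*m + 9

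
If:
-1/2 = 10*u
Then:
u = -1/20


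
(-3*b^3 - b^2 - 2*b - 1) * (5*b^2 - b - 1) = -15*b^5 - 2*b^4 - 6*b^3 - 2*b^2 + 3*b + 1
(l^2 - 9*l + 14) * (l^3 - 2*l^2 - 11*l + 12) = l^5 - 11*l^4 + 21*l^3 + 83*l^2 - 262*l + 168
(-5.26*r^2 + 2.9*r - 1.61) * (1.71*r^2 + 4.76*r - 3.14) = -8.9946*r^4 - 20.0786*r^3 + 27.5673*r^2 - 16.7696*r + 5.0554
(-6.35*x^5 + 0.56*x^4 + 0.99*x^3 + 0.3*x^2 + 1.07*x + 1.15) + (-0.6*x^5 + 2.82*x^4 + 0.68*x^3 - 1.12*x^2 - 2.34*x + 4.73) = -6.95*x^5 + 3.38*x^4 + 1.67*x^3 - 0.82*x^2 - 1.27*x + 5.88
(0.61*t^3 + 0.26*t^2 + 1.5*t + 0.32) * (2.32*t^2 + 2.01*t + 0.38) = 1.4152*t^5 + 1.8293*t^4 + 4.2344*t^3 + 3.8562*t^2 + 1.2132*t + 0.1216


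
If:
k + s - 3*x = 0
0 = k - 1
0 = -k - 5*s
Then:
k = 1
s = -1/5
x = 4/15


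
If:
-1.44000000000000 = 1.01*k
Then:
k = -1.43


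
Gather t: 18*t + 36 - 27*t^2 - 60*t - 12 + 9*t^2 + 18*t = -18*t^2 - 24*t + 24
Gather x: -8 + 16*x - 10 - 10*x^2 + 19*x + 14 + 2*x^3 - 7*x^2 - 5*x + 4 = 2*x^3 - 17*x^2 + 30*x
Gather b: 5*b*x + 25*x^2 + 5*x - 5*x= 5*b*x + 25*x^2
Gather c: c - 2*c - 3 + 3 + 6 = 6 - c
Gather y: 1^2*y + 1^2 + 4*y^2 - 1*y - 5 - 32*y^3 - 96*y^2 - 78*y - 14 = -32*y^3 - 92*y^2 - 78*y - 18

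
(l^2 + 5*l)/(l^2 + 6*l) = (l + 5)/(l + 6)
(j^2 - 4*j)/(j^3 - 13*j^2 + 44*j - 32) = j/(j^2 - 9*j + 8)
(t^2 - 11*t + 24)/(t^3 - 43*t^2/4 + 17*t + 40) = 4*(t - 3)/(4*t^2 - 11*t - 20)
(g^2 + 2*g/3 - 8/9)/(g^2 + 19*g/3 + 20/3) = (g - 2/3)/(g + 5)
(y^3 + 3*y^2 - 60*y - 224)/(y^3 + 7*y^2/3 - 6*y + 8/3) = 3*(y^2 - y - 56)/(3*y^2 - 5*y + 2)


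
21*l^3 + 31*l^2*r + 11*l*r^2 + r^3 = (l + r)*(3*l + r)*(7*l + r)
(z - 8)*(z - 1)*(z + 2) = z^3 - 7*z^2 - 10*z + 16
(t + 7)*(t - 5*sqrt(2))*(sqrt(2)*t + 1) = sqrt(2)*t^3 - 9*t^2 + 7*sqrt(2)*t^2 - 63*t - 5*sqrt(2)*t - 35*sqrt(2)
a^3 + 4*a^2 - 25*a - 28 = (a - 4)*(a + 1)*(a + 7)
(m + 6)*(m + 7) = m^2 + 13*m + 42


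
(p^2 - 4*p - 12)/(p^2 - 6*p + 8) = (p^2 - 4*p - 12)/(p^2 - 6*p + 8)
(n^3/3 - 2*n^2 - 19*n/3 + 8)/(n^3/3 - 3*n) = (n^2 - 9*n + 8)/(n*(n - 3))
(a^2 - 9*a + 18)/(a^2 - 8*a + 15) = (a - 6)/(a - 5)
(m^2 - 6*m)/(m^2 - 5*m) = (m - 6)/(m - 5)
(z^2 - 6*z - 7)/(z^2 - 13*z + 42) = (z + 1)/(z - 6)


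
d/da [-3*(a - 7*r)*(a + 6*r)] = -6*a + 3*r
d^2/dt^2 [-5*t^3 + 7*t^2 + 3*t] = 14 - 30*t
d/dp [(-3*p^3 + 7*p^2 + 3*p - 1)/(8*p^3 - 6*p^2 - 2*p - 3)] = (-38*p^4 - 36*p^3 + 55*p^2 - 54*p - 11)/(64*p^6 - 96*p^5 + 4*p^4 - 24*p^3 + 40*p^2 + 12*p + 9)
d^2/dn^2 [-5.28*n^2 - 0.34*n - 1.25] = -10.5600000000000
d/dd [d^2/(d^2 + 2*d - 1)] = 2*d*(d - 1)/(d^4 + 4*d^3 + 2*d^2 - 4*d + 1)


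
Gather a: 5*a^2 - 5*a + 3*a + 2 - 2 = 5*a^2 - 2*a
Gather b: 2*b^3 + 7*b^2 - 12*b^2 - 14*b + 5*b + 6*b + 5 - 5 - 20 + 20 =2*b^3 - 5*b^2 - 3*b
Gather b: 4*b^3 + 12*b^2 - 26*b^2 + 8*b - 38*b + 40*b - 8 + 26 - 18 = 4*b^3 - 14*b^2 + 10*b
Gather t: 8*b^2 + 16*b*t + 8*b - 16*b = 8*b^2 + 16*b*t - 8*b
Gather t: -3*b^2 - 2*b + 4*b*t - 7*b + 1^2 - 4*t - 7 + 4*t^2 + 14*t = -3*b^2 - 9*b + 4*t^2 + t*(4*b + 10) - 6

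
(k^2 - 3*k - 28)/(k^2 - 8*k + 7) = (k + 4)/(k - 1)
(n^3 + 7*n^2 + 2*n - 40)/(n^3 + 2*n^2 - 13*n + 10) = (n + 4)/(n - 1)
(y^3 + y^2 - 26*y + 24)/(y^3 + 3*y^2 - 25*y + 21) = (y^2 + 2*y - 24)/(y^2 + 4*y - 21)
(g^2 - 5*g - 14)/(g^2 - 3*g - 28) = (g + 2)/(g + 4)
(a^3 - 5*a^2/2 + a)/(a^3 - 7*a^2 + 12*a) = (a^2 - 5*a/2 + 1)/(a^2 - 7*a + 12)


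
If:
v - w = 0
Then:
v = w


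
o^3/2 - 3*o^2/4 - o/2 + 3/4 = (o/2 + 1/2)*(o - 3/2)*(o - 1)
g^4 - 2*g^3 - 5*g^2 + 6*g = g*(g - 3)*(g - 1)*(g + 2)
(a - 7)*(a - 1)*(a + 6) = a^3 - 2*a^2 - 41*a + 42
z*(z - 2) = z^2 - 2*z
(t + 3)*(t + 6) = t^2 + 9*t + 18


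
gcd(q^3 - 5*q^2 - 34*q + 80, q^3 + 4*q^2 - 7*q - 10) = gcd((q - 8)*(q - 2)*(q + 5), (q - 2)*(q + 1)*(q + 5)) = q^2 + 3*q - 10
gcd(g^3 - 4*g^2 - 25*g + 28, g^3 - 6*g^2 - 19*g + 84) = g^2 - 3*g - 28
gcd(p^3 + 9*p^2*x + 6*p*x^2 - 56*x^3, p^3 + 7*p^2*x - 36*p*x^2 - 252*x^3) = p + 7*x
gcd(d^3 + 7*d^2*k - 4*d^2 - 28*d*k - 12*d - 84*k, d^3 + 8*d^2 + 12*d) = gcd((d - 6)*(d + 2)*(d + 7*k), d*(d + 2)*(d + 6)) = d + 2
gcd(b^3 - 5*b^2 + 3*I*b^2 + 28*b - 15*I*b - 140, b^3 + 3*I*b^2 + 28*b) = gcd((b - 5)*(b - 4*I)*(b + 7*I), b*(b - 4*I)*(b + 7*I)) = b^2 + 3*I*b + 28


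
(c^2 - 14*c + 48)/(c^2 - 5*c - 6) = (c - 8)/(c + 1)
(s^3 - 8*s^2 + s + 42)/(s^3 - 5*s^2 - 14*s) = (s - 3)/s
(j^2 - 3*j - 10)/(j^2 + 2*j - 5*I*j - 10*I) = (j - 5)/(j - 5*I)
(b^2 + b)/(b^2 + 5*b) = (b + 1)/(b + 5)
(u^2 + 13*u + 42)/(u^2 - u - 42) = (u + 7)/(u - 7)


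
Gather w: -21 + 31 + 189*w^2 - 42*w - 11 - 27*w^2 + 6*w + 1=162*w^2 - 36*w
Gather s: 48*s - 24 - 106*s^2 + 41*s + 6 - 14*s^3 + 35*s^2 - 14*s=-14*s^3 - 71*s^2 + 75*s - 18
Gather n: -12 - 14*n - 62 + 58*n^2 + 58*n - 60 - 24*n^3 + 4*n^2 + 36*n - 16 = -24*n^3 + 62*n^2 + 80*n - 150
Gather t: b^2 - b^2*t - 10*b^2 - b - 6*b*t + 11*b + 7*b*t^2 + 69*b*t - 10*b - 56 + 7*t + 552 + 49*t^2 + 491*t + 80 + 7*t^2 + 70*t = -9*b^2 + t^2*(7*b + 56) + t*(-b^2 + 63*b + 568) + 576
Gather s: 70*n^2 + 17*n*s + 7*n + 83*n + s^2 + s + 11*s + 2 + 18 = 70*n^2 + 90*n + s^2 + s*(17*n + 12) + 20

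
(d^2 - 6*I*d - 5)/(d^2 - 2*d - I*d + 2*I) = (d - 5*I)/(d - 2)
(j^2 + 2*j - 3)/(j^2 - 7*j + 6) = (j + 3)/(j - 6)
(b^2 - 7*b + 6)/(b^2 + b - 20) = (b^2 - 7*b + 6)/(b^2 + b - 20)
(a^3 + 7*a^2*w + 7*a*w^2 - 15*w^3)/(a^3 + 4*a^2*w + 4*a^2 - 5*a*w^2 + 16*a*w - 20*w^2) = (a + 3*w)/(a + 4)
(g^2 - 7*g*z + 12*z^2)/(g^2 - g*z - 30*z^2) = (-g^2 + 7*g*z - 12*z^2)/(-g^2 + g*z + 30*z^2)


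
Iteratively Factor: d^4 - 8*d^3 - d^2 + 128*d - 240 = (d - 3)*(d^3 - 5*d^2 - 16*d + 80) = (d - 3)*(d + 4)*(d^2 - 9*d + 20) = (d - 5)*(d - 3)*(d + 4)*(d - 4)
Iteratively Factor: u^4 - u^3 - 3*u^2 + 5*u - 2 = (u - 1)*(u^3 - 3*u + 2) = (u - 1)^2*(u^2 + u - 2) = (u - 1)^2*(u + 2)*(u - 1)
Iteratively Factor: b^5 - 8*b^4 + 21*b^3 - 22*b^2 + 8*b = (b - 1)*(b^4 - 7*b^3 + 14*b^2 - 8*b) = (b - 2)*(b - 1)*(b^3 - 5*b^2 + 4*b) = (b - 4)*(b - 2)*(b - 1)*(b^2 - b) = (b - 4)*(b - 2)*(b - 1)^2*(b)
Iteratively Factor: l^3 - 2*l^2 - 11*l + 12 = (l - 4)*(l^2 + 2*l - 3) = (l - 4)*(l + 3)*(l - 1)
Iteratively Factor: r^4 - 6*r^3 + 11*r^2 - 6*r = (r)*(r^3 - 6*r^2 + 11*r - 6) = r*(r - 3)*(r^2 - 3*r + 2) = r*(r - 3)*(r - 2)*(r - 1)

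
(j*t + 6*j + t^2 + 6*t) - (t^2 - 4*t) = j*t + 6*j + 10*t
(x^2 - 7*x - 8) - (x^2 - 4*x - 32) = 24 - 3*x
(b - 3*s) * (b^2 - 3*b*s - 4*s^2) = b^3 - 6*b^2*s + 5*b*s^2 + 12*s^3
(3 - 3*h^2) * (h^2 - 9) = -3*h^4 + 30*h^2 - 27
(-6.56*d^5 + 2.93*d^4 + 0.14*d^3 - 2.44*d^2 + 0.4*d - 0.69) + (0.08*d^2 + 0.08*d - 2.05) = -6.56*d^5 + 2.93*d^4 + 0.14*d^3 - 2.36*d^2 + 0.48*d - 2.74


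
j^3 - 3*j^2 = j^2*(j - 3)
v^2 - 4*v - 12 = (v - 6)*(v + 2)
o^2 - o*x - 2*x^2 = (o - 2*x)*(o + x)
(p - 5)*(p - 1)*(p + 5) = p^3 - p^2 - 25*p + 25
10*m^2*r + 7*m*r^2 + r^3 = r*(2*m + r)*(5*m + r)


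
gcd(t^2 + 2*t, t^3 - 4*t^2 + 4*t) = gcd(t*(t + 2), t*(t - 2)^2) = t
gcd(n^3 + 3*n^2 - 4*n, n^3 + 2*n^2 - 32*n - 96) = n + 4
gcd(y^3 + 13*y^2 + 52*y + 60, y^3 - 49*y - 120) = y + 5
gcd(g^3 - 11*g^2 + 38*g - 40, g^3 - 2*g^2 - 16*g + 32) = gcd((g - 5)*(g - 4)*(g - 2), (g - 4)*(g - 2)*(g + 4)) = g^2 - 6*g + 8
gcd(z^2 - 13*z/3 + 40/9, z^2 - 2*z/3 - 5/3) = z - 5/3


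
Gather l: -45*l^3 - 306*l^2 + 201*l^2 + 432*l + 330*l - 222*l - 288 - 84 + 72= -45*l^3 - 105*l^2 + 540*l - 300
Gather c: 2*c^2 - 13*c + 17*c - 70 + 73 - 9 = 2*c^2 + 4*c - 6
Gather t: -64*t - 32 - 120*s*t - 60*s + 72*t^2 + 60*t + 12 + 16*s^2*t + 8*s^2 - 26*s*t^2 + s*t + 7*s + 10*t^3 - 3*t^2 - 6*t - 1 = 8*s^2 - 53*s + 10*t^3 + t^2*(69 - 26*s) + t*(16*s^2 - 119*s - 10) - 21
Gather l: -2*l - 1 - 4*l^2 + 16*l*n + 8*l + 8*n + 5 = -4*l^2 + l*(16*n + 6) + 8*n + 4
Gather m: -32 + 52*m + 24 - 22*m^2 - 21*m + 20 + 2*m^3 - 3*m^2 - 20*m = 2*m^3 - 25*m^2 + 11*m + 12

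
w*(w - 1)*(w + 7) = w^3 + 6*w^2 - 7*w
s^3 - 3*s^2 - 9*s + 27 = (s - 3)^2*(s + 3)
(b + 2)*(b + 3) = b^2 + 5*b + 6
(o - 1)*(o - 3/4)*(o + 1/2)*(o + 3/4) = o^4 - o^3/2 - 17*o^2/16 + 9*o/32 + 9/32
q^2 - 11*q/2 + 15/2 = (q - 3)*(q - 5/2)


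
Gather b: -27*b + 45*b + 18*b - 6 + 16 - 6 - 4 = 36*b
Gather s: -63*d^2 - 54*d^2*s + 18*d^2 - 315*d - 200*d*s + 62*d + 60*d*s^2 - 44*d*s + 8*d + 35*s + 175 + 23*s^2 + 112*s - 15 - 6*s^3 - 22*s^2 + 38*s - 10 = -45*d^2 - 245*d - 6*s^3 + s^2*(60*d + 1) + s*(-54*d^2 - 244*d + 185) + 150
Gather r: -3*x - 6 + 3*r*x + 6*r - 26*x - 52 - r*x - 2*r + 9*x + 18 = r*(2*x + 4) - 20*x - 40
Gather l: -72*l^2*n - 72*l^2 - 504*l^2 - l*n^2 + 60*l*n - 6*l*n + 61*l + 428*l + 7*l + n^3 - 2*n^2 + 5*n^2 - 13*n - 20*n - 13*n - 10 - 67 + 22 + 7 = l^2*(-72*n - 576) + l*(-n^2 + 54*n + 496) + n^3 + 3*n^2 - 46*n - 48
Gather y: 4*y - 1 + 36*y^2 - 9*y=36*y^2 - 5*y - 1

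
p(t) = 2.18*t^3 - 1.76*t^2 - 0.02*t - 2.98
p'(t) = 6.54*t^2 - 3.52*t - 0.02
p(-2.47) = -46.52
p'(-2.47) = 48.57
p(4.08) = 115.70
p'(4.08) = 94.49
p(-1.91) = -24.55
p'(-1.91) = 30.56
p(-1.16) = -8.73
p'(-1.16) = 12.86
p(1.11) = -2.19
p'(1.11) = 4.13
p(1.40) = -0.48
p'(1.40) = 7.87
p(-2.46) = -46.04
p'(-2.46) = 48.22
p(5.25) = 263.86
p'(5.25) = 161.76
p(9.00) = 1443.50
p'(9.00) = 498.04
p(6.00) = 404.42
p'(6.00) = 214.30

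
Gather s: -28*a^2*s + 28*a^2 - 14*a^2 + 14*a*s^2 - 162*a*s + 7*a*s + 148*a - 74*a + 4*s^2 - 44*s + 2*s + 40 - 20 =14*a^2 + 74*a + s^2*(14*a + 4) + s*(-28*a^2 - 155*a - 42) + 20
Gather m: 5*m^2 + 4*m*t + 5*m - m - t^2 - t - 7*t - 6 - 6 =5*m^2 + m*(4*t + 4) - t^2 - 8*t - 12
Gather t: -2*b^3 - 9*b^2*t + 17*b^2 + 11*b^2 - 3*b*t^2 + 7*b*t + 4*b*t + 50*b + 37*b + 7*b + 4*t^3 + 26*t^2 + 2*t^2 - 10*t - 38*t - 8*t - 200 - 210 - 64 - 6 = -2*b^3 + 28*b^2 + 94*b + 4*t^3 + t^2*(28 - 3*b) + t*(-9*b^2 + 11*b - 56) - 480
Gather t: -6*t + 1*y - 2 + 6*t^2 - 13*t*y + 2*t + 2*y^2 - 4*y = 6*t^2 + t*(-13*y - 4) + 2*y^2 - 3*y - 2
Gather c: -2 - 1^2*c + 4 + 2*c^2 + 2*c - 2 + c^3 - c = c^3 + 2*c^2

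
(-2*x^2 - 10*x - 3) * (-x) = 2*x^3 + 10*x^2 + 3*x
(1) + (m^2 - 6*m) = m^2 - 6*m + 1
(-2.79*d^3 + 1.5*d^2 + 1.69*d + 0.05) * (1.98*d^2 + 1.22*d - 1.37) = -5.5242*d^5 - 0.4338*d^4 + 8.9985*d^3 + 0.1058*d^2 - 2.2543*d - 0.0685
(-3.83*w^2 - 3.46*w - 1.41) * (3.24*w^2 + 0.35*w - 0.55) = -12.4092*w^4 - 12.5509*w^3 - 3.6729*w^2 + 1.4095*w + 0.7755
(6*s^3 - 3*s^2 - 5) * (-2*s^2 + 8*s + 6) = -12*s^5 + 54*s^4 + 12*s^3 - 8*s^2 - 40*s - 30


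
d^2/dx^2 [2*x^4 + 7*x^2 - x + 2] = 24*x^2 + 14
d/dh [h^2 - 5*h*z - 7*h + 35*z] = 2*h - 5*z - 7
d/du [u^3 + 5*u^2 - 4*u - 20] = 3*u^2 + 10*u - 4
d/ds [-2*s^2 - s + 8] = -4*s - 1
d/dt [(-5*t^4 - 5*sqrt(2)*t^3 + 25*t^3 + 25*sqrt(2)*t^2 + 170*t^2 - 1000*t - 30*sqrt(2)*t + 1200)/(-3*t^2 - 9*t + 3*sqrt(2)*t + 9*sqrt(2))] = 10*(t^5 - sqrt(2)*t^4 + 2*t^4 - 17*t^3 + 2*sqrt(2)*t^3 - 155*t^2 + 29*sqrt(2)*t^2 + 102*sqrt(2)*t + 270*t - 420*sqrt(2) + 342)/(3*(t^4 - 2*sqrt(2)*t^3 + 6*t^3 - 12*sqrt(2)*t^2 + 11*t^2 - 18*sqrt(2)*t + 12*t + 18))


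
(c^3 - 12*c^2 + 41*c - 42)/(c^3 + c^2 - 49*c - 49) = (c^2 - 5*c + 6)/(c^2 + 8*c + 7)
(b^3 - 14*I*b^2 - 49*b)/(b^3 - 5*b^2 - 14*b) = (-b^2 + 14*I*b + 49)/(-b^2 + 5*b + 14)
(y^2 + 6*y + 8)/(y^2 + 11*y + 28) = (y + 2)/(y + 7)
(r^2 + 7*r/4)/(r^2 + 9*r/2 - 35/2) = r*(4*r + 7)/(2*(2*r^2 + 9*r - 35))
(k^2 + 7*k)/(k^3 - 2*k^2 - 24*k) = (k + 7)/(k^2 - 2*k - 24)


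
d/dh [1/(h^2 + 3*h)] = (-2*h - 3)/(h^2*(h + 3)^2)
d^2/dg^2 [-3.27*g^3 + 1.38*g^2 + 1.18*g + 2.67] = 2.76 - 19.62*g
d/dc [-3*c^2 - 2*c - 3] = -6*c - 2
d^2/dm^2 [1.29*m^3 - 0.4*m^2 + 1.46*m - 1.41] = 7.74*m - 0.8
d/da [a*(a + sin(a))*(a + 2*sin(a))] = 3*a^2*cos(a) + 3*a^2 + 6*a*sin(a) + 2*a*sin(2*a) + 2*sin(a)^2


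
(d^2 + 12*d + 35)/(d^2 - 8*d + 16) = (d^2 + 12*d + 35)/(d^2 - 8*d + 16)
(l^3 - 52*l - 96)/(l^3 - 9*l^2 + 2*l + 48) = (l + 6)/(l - 3)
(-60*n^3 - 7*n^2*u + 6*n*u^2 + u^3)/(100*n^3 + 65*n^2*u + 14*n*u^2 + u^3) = (-3*n + u)/(5*n + u)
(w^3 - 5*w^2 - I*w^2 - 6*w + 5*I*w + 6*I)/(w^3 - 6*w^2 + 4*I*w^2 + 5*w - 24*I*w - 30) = (w + 1)/(w + 5*I)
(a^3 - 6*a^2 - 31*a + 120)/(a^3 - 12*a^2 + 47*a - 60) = (a^2 - 3*a - 40)/(a^2 - 9*a + 20)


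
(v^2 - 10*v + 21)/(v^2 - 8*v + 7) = (v - 3)/(v - 1)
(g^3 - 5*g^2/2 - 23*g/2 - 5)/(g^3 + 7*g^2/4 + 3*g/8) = 4*(2*g^3 - 5*g^2 - 23*g - 10)/(g*(8*g^2 + 14*g + 3))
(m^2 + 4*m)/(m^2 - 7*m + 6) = m*(m + 4)/(m^2 - 7*m + 6)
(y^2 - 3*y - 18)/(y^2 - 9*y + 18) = (y + 3)/(y - 3)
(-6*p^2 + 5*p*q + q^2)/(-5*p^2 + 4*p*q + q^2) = (6*p + q)/(5*p + q)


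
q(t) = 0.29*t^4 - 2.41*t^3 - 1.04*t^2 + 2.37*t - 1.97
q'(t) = 1.16*t^3 - 7.23*t^2 - 2.08*t + 2.37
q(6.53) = -174.60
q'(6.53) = 3.49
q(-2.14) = 17.90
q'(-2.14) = -37.66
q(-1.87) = 9.27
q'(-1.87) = -26.61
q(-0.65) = -3.24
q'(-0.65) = 0.35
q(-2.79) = 53.23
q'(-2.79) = -73.30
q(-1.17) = -1.76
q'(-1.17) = -6.95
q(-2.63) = 42.32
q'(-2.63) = -63.27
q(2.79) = -38.22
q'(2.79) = -34.52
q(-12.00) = 9997.75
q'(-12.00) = -3018.27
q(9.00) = 80.92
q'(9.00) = 243.66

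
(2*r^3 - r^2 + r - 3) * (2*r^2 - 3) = 4*r^5 - 2*r^4 - 4*r^3 - 3*r^2 - 3*r + 9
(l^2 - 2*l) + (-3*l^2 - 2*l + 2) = -2*l^2 - 4*l + 2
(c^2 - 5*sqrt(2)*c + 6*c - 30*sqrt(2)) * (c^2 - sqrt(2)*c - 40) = c^4 - 6*sqrt(2)*c^3 + 6*c^3 - 36*sqrt(2)*c^2 - 30*c^2 - 180*c + 200*sqrt(2)*c + 1200*sqrt(2)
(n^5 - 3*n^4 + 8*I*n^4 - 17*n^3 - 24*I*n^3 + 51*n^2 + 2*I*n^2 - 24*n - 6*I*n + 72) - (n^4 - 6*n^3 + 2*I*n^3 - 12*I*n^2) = n^5 - 4*n^4 + 8*I*n^4 - 11*n^3 - 26*I*n^3 + 51*n^2 + 14*I*n^2 - 24*n - 6*I*n + 72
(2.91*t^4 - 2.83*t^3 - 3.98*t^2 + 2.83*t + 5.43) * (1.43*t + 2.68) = 4.1613*t^5 + 3.7519*t^4 - 13.2758*t^3 - 6.6195*t^2 + 15.3493*t + 14.5524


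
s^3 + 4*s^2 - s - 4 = (s - 1)*(s + 1)*(s + 4)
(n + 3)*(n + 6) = n^2 + 9*n + 18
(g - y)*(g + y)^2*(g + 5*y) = g^4 + 6*g^3*y + 4*g^2*y^2 - 6*g*y^3 - 5*y^4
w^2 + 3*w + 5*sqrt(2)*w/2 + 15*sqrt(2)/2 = (w + 3)*(w + 5*sqrt(2)/2)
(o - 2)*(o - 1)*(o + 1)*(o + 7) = o^4 + 5*o^3 - 15*o^2 - 5*o + 14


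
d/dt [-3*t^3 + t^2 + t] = -9*t^2 + 2*t + 1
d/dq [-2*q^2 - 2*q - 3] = -4*q - 2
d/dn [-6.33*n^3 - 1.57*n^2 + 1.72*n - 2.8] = -18.99*n^2 - 3.14*n + 1.72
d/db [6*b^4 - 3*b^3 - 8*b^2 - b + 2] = 24*b^3 - 9*b^2 - 16*b - 1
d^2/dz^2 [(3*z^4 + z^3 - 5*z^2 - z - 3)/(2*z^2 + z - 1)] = 6*(4*z^6 + 6*z^5 - 3*z^4 - 5*z^3 - 17*z^2 - 7*z - 5)/(8*z^6 + 12*z^5 - 6*z^4 - 11*z^3 + 3*z^2 + 3*z - 1)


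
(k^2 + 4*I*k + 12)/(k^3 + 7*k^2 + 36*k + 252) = (k - 2*I)/(k^2 + k*(7 - 6*I) - 42*I)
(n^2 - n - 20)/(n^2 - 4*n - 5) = (n + 4)/(n + 1)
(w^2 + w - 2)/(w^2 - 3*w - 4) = (-w^2 - w + 2)/(-w^2 + 3*w + 4)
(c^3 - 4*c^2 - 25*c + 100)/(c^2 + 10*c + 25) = (c^2 - 9*c + 20)/(c + 5)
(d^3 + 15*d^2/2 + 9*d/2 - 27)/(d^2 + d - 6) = (d^2 + 9*d/2 - 9)/(d - 2)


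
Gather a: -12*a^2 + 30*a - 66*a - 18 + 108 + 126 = -12*a^2 - 36*a + 216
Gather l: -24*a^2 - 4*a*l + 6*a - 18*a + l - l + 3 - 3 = -24*a^2 - 4*a*l - 12*a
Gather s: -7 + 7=0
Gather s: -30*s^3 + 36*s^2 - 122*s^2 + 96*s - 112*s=-30*s^3 - 86*s^2 - 16*s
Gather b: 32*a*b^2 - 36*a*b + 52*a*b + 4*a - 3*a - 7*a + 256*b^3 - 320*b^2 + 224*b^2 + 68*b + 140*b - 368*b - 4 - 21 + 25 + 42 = -6*a + 256*b^3 + b^2*(32*a - 96) + b*(16*a - 160) + 42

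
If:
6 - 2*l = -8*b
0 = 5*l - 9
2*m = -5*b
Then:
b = -3/10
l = 9/5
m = 3/4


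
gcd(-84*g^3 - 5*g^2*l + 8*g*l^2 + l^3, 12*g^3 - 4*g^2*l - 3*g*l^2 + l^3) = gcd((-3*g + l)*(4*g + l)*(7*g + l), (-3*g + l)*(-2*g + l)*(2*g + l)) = 3*g - l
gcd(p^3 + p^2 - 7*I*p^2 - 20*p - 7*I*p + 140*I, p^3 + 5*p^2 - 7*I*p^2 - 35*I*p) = p^2 + p*(5 - 7*I) - 35*I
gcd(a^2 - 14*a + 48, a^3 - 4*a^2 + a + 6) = 1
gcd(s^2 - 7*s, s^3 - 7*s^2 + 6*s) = s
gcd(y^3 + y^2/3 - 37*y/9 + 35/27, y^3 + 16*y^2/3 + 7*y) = y + 7/3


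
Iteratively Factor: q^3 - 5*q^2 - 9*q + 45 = (q + 3)*(q^2 - 8*q + 15) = (q - 3)*(q + 3)*(q - 5)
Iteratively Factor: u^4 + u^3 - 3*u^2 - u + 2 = (u + 1)*(u^3 - 3*u + 2) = (u - 1)*(u + 1)*(u^2 + u - 2) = (u - 1)*(u + 1)*(u + 2)*(u - 1)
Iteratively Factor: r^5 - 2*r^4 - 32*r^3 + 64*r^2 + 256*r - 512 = (r - 4)*(r^4 + 2*r^3 - 24*r^2 - 32*r + 128) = (r - 4)*(r + 4)*(r^3 - 2*r^2 - 16*r + 32) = (r - 4)*(r - 2)*(r + 4)*(r^2 - 16) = (r - 4)*(r - 2)*(r + 4)^2*(r - 4)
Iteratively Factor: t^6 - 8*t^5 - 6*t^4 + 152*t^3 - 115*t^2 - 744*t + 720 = (t + 3)*(t^5 - 11*t^4 + 27*t^3 + 71*t^2 - 328*t + 240) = (t - 4)*(t + 3)*(t^4 - 7*t^3 - t^2 + 67*t - 60) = (t - 4)*(t + 3)^2*(t^3 - 10*t^2 + 29*t - 20) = (t - 5)*(t - 4)*(t + 3)^2*(t^2 - 5*t + 4) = (t - 5)*(t - 4)*(t - 1)*(t + 3)^2*(t - 4)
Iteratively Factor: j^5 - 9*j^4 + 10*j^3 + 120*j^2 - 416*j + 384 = (j - 4)*(j^4 - 5*j^3 - 10*j^2 + 80*j - 96) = (j - 4)*(j - 2)*(j^3 - 3*j^2 - 16*j + 48) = (j - 4)*(j - 3)*(j - 2)*(j^2 - 16) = (j - 4)*(j - 3)*(j - 2)*(j + 4)*(j - 4)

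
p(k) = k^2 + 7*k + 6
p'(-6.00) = -5.00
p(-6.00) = 0.00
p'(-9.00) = -11.00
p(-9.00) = 24.00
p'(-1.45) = 4.10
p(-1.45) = -2.05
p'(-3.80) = -0.60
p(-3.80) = -6.16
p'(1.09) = 9.18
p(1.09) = 14.82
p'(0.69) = 8.38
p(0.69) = 11.31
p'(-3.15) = 0.70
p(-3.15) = -6.13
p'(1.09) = 9.18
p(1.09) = 14.82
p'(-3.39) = 0.22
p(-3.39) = -6.24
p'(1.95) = 10.90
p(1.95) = 23.45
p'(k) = 2*k + 7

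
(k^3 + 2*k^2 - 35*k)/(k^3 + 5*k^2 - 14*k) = (k - 5)/(k - 2)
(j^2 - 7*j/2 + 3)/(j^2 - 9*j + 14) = (j - 3/2)/(j - 7)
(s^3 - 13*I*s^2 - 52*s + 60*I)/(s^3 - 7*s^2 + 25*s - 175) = (s^2 - 8*I*s - 12)/(s^2 + s*(-7 + 5*I) - 35*I)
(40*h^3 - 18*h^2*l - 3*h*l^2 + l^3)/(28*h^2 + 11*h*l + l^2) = (10*h^2 - 7*h*l + l^2)/(7*h + l)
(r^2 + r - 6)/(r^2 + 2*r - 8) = (r + 3)/(r + 4)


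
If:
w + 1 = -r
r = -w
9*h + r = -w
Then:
No Solution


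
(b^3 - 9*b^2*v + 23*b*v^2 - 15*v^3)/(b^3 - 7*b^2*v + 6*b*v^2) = (-b^2 + 8*b*v - 15*v^2)/(b*(-b + 6*v))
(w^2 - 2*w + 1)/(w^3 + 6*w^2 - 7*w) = (w - 1)/(w*(w + 7))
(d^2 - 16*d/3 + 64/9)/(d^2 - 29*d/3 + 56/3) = (d - 8/3)/(d - 7)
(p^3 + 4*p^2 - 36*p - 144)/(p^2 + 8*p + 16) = (p^2 - 36)/(p + 4)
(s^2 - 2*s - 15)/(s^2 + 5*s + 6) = (s - 5)/(s + 2)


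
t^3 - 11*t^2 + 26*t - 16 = (t - 8)*(t - 2)*(t - 1)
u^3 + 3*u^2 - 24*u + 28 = (u - 2)^2*(u + 7)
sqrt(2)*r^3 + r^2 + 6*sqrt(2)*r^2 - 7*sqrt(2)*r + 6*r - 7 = (r - 1)*(r + 7)*(sqrt(2)*r + 1)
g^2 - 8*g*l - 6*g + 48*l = (g - 6)*(g - 8*l)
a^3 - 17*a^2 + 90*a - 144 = (a - 8)*(a - 6)*(a - 3)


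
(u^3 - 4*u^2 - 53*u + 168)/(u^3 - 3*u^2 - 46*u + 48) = (u^2 + 4*u - 21)/(u^2 + 5*u - 6)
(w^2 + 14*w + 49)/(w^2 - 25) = (w^2 + 14*w + 49)/(w^2 - 25)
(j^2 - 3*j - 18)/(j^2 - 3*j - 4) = (-j^2 + 3*j + 18)/(-j^2 + 3*j + 4)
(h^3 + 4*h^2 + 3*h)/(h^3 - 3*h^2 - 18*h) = (h + 1)/(h - 6)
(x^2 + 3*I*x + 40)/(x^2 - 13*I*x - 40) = (x + 8*I)/(x - 8*I)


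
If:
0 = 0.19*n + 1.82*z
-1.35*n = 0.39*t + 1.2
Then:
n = -9.57894736842105*z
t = 33.1578947368421*z - 3.07692307692308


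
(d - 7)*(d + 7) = d^2 - 49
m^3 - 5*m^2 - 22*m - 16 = (m - 8)*(m + 1)*(m + 2)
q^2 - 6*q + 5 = (q - 5)*(q - 1)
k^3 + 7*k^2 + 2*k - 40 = (k - 2)*(k + 4)*(k + 5)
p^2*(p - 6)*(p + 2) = p^4 - 4*p^3 - 12*p^2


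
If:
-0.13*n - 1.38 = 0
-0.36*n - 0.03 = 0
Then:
No Solution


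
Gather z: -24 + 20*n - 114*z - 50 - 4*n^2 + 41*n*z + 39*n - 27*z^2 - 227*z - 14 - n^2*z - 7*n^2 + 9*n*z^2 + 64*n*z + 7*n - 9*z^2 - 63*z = -11*n^2 + 66*n + z^2*(9*n - 36) + z*(-n^2 + 105*n - 404) - 88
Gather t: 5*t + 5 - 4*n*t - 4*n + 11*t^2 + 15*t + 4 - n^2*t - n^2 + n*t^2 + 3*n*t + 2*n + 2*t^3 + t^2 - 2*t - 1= -n^2 - 2*n + 2*t^3 + t^2*(n + 12) + t*(-n^2 - n + 18) + 8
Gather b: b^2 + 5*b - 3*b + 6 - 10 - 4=b^2 + 2*b - 8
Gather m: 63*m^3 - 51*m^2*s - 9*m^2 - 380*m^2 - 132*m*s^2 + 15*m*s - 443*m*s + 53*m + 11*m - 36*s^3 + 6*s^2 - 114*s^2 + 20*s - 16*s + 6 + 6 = 63*m^3 + m^2*(-51*s - 389) + m*(-132*s^2 - 428*s + 64) - 36*s^3 - 108*s^2 + 4*s + 12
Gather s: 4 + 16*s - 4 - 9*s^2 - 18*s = -9*s^2 - 2*s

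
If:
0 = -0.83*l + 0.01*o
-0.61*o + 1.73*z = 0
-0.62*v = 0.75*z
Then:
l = 0.0341694647442228*z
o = 2.83606557377049*z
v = -1.20967741935484*z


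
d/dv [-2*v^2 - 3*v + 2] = -4*v - 3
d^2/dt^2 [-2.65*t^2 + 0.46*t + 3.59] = -5.30000000000000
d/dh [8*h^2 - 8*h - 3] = 16*h - 8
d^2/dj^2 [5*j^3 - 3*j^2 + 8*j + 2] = 30*j - 6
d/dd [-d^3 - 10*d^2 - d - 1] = -3*d^2 - 20*d - 1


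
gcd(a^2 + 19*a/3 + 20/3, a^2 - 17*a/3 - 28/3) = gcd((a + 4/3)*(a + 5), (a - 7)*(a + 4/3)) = a + 4/3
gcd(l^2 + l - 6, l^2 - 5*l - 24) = l + 3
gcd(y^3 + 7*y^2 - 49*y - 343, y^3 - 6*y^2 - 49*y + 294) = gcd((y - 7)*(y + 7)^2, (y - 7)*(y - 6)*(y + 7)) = y^2 - 49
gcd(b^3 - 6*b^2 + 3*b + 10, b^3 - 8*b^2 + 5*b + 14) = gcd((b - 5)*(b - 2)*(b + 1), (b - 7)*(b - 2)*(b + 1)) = b^2 - b - 2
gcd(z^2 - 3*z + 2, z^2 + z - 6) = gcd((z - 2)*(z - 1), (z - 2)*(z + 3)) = z - 2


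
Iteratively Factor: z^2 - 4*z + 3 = (z - 3)*(z - 1)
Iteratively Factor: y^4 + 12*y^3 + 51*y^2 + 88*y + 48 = (y + 1)*(y^3 + 11*y^2 + 40*y + 48) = (y + 1)*(y + 4)*(y^2 + 7*y + 12) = (y + 1)*(y + 3)*(y + 4)*(y + 4)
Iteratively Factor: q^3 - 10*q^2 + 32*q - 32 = (q - 2)*(q^2 - 8*q + 16) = (q - 4)*(q - 2)*(q - 4)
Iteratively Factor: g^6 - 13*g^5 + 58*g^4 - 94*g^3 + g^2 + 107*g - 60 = (g - 3)*(g^5 - 10*g^4 + 28*g^3 - 10*g^2 - 29*g + 20) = (g - 3)*(g + 1)*(g^4 - 11*g^3 + 39*g^2 - 49*g + 20) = (g - 3)*(g - 1)*(g + 1)*(g^3 - 10*g^2 + 29*g - 20) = (g - 4)*(g - 3)*(g - 1)*(g + 1)*(g^2 - 6*g + 5) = (g - 5)*(g - 4)*(g - 3)*(g - 1)*(g + 1)*(g - 1)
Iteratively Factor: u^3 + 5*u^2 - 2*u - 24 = (u + 3)*(u^2 + 2*u - 8) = (u + 3)*(u + 4)*(u - 2)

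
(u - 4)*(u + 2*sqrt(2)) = u^2 - 4*u + 2*sqrt(2)*u - 8*sqrt(2)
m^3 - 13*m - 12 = (m - 4)*(m + 1)*(m + 3)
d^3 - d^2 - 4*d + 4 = (d - 2)*(d - 1)*(d + 2)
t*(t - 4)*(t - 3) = t^3 - 7*t^2 + 12*t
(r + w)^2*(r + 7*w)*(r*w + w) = r^4*w + 9*r^3*w^2 + r^3*w + 15*r^2*w^3 + 9*r^2*w^2 + 7*r*w^4 + 15*r*w^3 + 7*w^4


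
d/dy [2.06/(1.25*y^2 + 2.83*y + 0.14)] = (-5.15*y - 5.8298)/(1.25*y^2 + 2.83*y + 0.14)^2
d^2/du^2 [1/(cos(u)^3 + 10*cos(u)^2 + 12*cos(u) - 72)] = (-18*sin(u)^4 + 164*sin(u)^2 - 19*cos(u) - cos(3*u) - 50)/(2*(cos(u) - 2)^3*(cos(u) + 6)^4)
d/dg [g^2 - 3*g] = 2*g - 3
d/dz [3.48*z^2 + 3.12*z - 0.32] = 6.96*z + 3.12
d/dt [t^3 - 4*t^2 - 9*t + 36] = 3*t^2 - 8*t - 9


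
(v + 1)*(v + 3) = v^2 + 4*v + 3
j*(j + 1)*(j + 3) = j^3 + 4*j^2 + 3*j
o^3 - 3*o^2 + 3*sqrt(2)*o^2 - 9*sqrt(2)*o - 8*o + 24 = (o - 3)*(o - sqrt(2))*(o + 4*sqrt(2))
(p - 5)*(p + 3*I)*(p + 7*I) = p^3 - 5*p^2 + 10*I*p^2 - 21*p - 50*I*p + 105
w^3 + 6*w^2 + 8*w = w*(w + 2)*(w + 4)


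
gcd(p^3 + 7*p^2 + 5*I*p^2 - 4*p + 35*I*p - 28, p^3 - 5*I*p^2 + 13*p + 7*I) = p + I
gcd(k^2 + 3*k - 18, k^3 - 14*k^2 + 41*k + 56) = 1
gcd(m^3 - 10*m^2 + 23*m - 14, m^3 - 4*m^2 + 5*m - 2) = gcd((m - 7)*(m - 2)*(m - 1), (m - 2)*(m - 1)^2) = m^2 - 3*m + 2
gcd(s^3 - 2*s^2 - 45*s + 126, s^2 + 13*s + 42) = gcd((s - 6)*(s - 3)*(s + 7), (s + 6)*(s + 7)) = s + 7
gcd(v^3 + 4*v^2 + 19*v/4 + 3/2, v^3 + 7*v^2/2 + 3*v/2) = v + 1/2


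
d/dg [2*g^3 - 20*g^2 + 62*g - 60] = 6*g^2 - 40*g + 62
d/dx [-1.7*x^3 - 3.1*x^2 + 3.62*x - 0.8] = -5.1*x^2 - 6.2*x + 3.62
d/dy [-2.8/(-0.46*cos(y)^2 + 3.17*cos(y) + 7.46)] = (2.576*cos(y) - 8.876)*sin(y)/(-0.46*cos(y)^2 + 3.17*cos(y) + 7.46)^2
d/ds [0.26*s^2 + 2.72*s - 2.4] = 0.52*s + 2.72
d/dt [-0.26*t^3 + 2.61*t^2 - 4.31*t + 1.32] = -0.78*t^2 + 5.22*t - 4.31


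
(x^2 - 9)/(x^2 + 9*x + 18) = (x - 3)/(x + 6)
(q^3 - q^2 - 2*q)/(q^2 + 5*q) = (q^2 - q - 2)/(q + 5)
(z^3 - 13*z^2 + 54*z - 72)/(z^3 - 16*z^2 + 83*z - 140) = (z^2 - 9*z + 18)/(z^2 - 12*z + 35)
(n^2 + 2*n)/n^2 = (n + 2)/n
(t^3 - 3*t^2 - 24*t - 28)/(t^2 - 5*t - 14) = t + 2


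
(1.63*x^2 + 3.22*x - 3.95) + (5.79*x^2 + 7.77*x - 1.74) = 7.42*x^2 + 10.99*x - 5.69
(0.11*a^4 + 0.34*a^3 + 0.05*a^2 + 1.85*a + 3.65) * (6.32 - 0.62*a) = -0.0682*a^5 + 0.4844*a^4 + 2.1178*a^3 - 0.831*a^2 + 9.429*a + 23.068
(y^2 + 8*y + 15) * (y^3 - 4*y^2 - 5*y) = y^5 + 4*y^4 - 22*y^3 - 100*y^2 - 75*y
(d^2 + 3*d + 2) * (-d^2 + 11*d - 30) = -d^4 + 8*d^3 + d^2 - 68*d - 60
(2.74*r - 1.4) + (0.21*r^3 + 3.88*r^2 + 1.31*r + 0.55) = 0.21*r^3 + 3.88*r^2 + 4.05*r - 0.85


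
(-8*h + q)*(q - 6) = -8*h*q + 48*h + q^2 - 6*q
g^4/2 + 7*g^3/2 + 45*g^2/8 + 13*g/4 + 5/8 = (g/2 + 1/2)*(g + 1/2)^2*(g + 5)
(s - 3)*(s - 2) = s^2 - 5*s + 6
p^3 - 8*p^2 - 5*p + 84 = (p - 7)*(p - 4)*(p + 3)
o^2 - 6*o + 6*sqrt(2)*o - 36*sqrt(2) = (o - 6)*(o + 6*sqrt(2))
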